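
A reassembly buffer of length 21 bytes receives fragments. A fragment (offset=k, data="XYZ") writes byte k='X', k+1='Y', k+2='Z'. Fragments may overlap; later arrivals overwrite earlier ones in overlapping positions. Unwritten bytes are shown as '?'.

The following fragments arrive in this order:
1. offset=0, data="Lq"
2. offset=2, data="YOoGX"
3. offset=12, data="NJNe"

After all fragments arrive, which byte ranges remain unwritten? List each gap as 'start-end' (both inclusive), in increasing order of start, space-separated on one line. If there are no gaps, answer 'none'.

Answer: 7-11 16-20

Derivation:
Fragment 1: offset=0 len=2
Fragment 2: offset=2 len=5
Fragment 3: offset=12 len=4
Gaps: 7-11 16-20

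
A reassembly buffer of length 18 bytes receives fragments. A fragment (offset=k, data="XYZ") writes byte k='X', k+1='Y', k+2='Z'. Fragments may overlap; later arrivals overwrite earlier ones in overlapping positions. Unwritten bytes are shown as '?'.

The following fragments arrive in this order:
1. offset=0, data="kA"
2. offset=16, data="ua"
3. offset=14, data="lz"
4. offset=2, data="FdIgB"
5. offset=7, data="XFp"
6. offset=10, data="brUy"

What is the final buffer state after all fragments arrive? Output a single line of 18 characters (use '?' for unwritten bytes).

Answer: kAFdIgBXFpbrUylzua

Derivation:
Fragment 1: offset=0 data="kA" -> buffer=kA????????????????
Fragment 2: offset=16 data="ua" -> buffer=kA??????????????ua
Fragment 3: offset=14 data="lz" -> buffer=kA????????????lzua
Fragment 4: offset=2 data="FdIgB" -> buffer=kAFdIgB???????lzua
Fragment 5: offset=7 data="XFp" -> buffer=kAFdIgBXFp????lzua
Fragment 6: offset=10 data="brUy" -> buffer=kAFdIgBXFpbrUylzua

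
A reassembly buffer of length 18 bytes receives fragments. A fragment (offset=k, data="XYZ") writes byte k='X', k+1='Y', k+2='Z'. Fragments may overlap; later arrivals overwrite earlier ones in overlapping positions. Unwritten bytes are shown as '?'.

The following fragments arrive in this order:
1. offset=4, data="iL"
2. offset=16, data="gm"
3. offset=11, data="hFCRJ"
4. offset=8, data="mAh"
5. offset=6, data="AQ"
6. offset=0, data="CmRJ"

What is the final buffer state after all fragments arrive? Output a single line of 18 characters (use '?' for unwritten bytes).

Fragment 1: offset=4 data="iL" -> buffer=????iL????????????
Fragment 2: offset=16 data="gm" -> buffer=????iL??????????gm
Fragment 3: offset=11 data="hFCRJ" -> buffer=????iL?????hFCRJgm
Fragment 4: offset=8 data="mAh" -> buffer=????iL??mAhhFCRJgm
Fragment 5: offset=6 data="AQ" -> buffer=????iLAQmAhhFCRJgm
Fragment 6: offset=0 data="CmRJ" -> buffer=CmRJiLAQmAhhFCRJgm

Answer: CmRJiLAQmAhhFCRJgm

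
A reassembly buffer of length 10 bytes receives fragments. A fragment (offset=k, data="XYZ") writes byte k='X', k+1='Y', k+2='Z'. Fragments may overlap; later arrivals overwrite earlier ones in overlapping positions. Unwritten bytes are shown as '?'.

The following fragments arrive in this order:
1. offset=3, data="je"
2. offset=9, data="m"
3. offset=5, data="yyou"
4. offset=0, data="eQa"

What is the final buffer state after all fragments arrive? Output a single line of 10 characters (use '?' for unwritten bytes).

Fragment 1: offset=3 data="je" -> buffer=???je?????
Fragment 2: offset=9 data="m" -> buffer=???je????m
Fragment 3: offset=5 data="yyou" -> buffer=???jeyyoum
Fragment 4: offset=0 data="eQa" -> buffer=eQajeyyoum

Answer: eQajeyyoum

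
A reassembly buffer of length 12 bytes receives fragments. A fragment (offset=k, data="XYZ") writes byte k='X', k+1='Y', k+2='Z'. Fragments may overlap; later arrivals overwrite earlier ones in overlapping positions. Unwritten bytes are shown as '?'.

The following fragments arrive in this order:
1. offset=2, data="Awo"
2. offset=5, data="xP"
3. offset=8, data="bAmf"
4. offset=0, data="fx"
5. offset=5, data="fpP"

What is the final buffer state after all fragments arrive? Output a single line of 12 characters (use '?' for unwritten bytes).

Fragment 1: offset=2 data="Awo" -> buffer=??Awo???????
Fragment 2: offset=5 data="xP" -> buffer=??AwoxP?????
Fragment 3: offset=8 data="bAmf" -> buffer=??AwoxP?bAmf
Fragment 4: offset=0 data="fx" -> buffer=fxAwoxP?bAmf
Fragment 5: offset=5 data="fpP" -> buffer=fxAwofpPbAmf

Answer: fxAwofpPbAmf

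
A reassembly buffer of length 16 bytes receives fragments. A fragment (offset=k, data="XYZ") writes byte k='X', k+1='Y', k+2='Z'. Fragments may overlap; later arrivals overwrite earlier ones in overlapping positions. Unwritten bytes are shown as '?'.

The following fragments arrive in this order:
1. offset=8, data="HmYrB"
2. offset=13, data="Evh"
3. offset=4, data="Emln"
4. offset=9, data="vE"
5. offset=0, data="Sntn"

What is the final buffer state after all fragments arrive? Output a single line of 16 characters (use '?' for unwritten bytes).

Fragment 1: offset=8 data="HmYrB" -> buffer=????????HmYrB???
Fragment 2: offset=13 data="Evh" -> buffer=????????HmYrBEvh
Fragment 3: offset=4 data="Emln" -> buffer=????EmlnHmYrBEvh
Fragment 4: offset=9 data="vE" -> buffer=????EmlnHvErBEvh
Fragment 5: offset=0 data="Sntn" -> buffer=SntnEmlnHvErBEvh

Answer: SntnEmlnHvErBEvh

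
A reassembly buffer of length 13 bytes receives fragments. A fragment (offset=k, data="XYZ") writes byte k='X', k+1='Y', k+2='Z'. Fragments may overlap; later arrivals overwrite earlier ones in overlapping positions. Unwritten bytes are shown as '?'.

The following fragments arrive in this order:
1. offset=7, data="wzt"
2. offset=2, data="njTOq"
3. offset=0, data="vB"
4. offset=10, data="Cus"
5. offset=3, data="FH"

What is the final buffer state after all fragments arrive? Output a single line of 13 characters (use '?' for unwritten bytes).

Answer: vBnFHOqwztCus

Derivation:
Fragment 1: offset=7 data="wzt" -> buffer=???????wzt???
Fragment 2: offset=2 data="njTOq" -> buffer=??njTOqwzt???
Fragment 3: offset=0 data="vB" -> buffer=vBnjTOqwzt???
Fragment 4: offset=10 data="Cus" -> buffer=vBnjTOqwztCus
Fragment 5: offset=3 data="FH" -> buffer=vBnFHOqwztCus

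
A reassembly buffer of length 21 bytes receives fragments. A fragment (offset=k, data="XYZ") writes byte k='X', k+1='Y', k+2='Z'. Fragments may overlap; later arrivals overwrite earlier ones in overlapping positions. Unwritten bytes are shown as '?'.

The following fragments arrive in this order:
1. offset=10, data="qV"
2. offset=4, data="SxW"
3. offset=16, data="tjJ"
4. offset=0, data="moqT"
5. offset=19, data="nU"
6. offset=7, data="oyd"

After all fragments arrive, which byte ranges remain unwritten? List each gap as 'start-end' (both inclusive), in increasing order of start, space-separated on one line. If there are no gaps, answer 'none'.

Fragment 1: offset=10 len=2
Fragment 2: offset=4 len=3
Fragment 3: offset=16 len=3
Fragment 4: offset=0 len=4
Fragment 5: offset=19 len=2
Fragment 6: offset=7 len=3
Gaps: 12-15

Answer: 12-15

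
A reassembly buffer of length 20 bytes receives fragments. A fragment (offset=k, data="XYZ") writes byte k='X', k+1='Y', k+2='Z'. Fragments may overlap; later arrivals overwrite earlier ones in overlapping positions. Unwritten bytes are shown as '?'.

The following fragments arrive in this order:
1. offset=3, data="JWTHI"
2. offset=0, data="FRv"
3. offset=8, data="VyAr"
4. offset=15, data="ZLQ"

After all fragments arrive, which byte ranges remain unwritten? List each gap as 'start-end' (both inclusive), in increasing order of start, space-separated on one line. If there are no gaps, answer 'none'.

Answer: 12-14 18-19

Derivation:
Fragment 1: offset=3 len=5
Fragment 2: offset=0 len=3
Fragment 3: offset=8 len=4
Fragment 4: offset=15 len=3
Gaps: 12-14 18-19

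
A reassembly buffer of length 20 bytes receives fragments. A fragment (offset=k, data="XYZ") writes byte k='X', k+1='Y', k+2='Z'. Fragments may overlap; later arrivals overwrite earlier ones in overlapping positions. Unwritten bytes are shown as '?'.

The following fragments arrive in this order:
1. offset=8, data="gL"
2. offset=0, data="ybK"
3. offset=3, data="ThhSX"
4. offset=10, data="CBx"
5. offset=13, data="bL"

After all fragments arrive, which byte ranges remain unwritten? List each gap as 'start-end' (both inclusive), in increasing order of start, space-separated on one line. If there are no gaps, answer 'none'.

Fragment 1: offset=8 len=2
Fragment 2: offset=0 len=3
Fragment 3: offset=3 len=5
Fragment 4: offset=10 len=3
Fragment 5: offset=13 len=2
Gaps: 15-19

Answer: 15-19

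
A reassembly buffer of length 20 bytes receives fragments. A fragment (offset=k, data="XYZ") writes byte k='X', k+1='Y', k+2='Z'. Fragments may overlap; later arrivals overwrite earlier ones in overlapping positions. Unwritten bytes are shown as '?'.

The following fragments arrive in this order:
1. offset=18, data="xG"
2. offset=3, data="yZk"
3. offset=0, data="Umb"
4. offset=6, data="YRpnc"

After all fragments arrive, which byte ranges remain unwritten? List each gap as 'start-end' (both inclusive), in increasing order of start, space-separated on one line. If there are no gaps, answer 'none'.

Answer: 11-17

Derivation:
Fragment 1: offset=18 len=2
Fragment 2: offset=3 len=3
Fragment 3: offset=0 len=3
Fragment 4: offset=6 len=5
Gaps: 11-17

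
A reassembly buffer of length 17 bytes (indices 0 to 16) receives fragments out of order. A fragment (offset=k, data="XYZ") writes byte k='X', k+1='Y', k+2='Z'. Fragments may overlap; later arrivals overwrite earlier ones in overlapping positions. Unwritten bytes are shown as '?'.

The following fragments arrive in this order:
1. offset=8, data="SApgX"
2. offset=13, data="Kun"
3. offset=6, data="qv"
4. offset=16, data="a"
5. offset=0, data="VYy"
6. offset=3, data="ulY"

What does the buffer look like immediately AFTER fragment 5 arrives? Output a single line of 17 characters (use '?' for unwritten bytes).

Fragment 1: offset=8 data="SApgX" -> buffer=????????SApgX????
Fragment 2: offset=13 data="Kun" -> buffer=????????SApgXKun?
Fragment 3: offset=6 data="qv" -> buffer=??????qvSApgXKun?
Fragment 4: offset=16 data="a" -> buffer=??????qvSApgXKuna
Fragment 5: offset=0 data="VYy" -> buffer=VYy???qvSApgXKuna

Answer: VYy???qvSApgXKuna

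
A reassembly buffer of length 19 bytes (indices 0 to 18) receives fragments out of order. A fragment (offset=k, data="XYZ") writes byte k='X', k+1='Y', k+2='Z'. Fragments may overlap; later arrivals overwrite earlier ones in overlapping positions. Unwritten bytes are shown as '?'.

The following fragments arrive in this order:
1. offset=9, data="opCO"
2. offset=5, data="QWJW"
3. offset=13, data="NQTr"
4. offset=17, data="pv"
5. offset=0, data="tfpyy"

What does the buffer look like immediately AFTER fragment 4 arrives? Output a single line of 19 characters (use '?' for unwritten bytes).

Answer: ?????QWJWopCONQTrpv

Derivation:
Fragment 1: offset=9 data="opCO" -> buffer=?????????opCO??????
Fragment 2: offset=5 data="QWJW" -> buffer=?????QWJWopCO??????
Fragment 3: offset=13 data="NQTr" -> buffer=?????QWJWopCONQTr??
Fragment 4: offset=17 data="pv" -> buffer=?????QWJWopCONQTrpv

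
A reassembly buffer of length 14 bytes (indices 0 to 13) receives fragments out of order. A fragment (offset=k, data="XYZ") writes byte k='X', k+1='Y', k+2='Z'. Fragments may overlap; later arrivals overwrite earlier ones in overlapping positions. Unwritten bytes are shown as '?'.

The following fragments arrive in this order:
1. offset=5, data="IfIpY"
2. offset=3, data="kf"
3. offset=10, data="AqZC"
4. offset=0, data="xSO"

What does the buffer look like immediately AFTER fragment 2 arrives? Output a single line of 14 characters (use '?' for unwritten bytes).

Fragment 1: offset=5 data="IfIpY" -> buffer=?????IfIpY????
Fragment 2: offset=3 data="kf" -> buffer=???kfIfIpY????

Answer: ???kfIfIpY????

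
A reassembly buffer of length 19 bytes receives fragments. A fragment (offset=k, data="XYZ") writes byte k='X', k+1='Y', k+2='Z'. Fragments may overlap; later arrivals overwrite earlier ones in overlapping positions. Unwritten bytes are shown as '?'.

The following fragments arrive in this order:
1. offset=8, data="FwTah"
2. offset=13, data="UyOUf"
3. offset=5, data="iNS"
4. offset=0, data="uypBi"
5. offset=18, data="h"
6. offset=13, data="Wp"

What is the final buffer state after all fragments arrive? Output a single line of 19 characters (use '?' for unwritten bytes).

Answer: uypBiiNSFwTahWpOUfh

Derivation:
Fragment 1: offset=8 data="FwTah" -> buffer=????????FwTah??????
Fragment 2: offset=13 data="UyOUf" -> buffer=????????FwTahUyOUf?
Fragment 3: offset=5 data="iNS" -> buffer=?????iNSFwTahUyOUf?
Fragment 4: offset=0 data="uypBi" -> buffer=uypBiiNSFwTahUyOUf?
Fragment 5: offset=18 data="h" -> buffer=uypBiiNSFwTahUyOUfh
Fragment 6: offset=13 data="Wp" -> buffer=uypBiiNSFwTahWpOUfh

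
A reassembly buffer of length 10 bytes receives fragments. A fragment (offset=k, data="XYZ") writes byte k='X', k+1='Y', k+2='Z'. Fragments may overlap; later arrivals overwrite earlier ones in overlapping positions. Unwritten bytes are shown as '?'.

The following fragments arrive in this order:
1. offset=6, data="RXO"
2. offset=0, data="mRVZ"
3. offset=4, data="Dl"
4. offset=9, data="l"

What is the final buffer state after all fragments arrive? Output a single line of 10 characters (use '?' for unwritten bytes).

Fragment 1: offset=6 data="RXO" -> buffer=??????RXO?
Fragment 2: offset=0 data="mRVZ" -> buffer=mRVZ??RXO?
Fragment 3: offset=4 data="Dl" -> buffer=mRVZDlRXO?
Fragment 4: offset=9 data="l" -> buffer=mRVZDlRXOl

Answer: mRVZDlRXOl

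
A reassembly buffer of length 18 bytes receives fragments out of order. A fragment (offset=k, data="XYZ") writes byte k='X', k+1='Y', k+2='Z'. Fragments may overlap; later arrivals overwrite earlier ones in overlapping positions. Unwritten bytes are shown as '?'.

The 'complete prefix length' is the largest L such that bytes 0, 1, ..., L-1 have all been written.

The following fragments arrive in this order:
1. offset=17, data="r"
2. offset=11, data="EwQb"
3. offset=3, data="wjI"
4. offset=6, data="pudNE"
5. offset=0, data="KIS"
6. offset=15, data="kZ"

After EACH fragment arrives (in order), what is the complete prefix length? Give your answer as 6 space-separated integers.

Answer: 0 0 0 0 15 18

Derivation:
Fragment 1: offset=17 data="r" -> buffer=?????????????????r -> prefix_len=0
Fragment 2: offset=11 data="EwQb" -> buffer=???????????EwQb??r -> prefix_len=0
Fragment 3: offset=3 data="wjI" -> buffer=???wjI?????EwQb??r -> prefix_len=0
Fragment 4: offset=6 data="pudNE" -> buffer=???wjIpudNEEwQb??r -> prefix_len=0
Fragment 5: offset=0 data="KIS" -> buffer=KISwjIpudNEEwQb??r -> prefix_len=15
Fragment 6: offset=15 data="kZ" -> buffer=KISwjIpudNEEwQbkZr -> prefix_len=18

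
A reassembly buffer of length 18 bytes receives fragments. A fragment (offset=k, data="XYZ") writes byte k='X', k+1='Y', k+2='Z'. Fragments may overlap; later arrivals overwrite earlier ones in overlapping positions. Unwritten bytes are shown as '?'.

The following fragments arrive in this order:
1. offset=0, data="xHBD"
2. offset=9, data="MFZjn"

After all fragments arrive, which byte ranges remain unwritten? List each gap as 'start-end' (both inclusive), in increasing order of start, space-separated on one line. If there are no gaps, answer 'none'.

Fragment 1: offset=0 len=4
Fragment 2: offset=9 len=5
Gaps: 4-8 14-17

Answer: 4-8 14-17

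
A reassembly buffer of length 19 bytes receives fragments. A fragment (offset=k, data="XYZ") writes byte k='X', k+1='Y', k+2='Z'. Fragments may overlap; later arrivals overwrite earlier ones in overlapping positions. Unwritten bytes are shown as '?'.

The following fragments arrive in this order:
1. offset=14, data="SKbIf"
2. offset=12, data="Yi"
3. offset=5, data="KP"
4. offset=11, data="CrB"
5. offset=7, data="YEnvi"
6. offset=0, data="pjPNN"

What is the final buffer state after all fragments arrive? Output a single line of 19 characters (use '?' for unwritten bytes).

Fragment 1: offset=14 data="SKbIf" -> buffer=??????????????SKbIf
Fragment 2: offset=12 data="Yi" -> buffer=????????????YiSKbIf
Fragment 3: offset=5 data="KP" -> buffer=?????KP?????YiSKbIf
Fragment 4: offset=11 data="CrB" -> buffer=?????KP????CrBSKbIf
Fragment 5: offset=7 data="YEnvi" -> buffer=?????KPYEnvirBSKbIf
Fragment 6: offset=0 data="pjPNN" -> buffer=pjPNNKPYEnvirBSKbIf

Answer: pjPNNKPYEnvirBSKbIf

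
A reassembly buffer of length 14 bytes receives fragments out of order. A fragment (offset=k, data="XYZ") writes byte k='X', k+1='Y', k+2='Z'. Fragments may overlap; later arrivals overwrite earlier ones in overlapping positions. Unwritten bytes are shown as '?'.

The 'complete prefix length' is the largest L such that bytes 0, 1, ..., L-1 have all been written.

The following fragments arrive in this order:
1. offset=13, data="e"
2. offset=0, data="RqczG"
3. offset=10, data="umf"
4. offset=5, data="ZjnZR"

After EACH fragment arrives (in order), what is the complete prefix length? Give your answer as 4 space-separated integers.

Answer: 0 5 5 14

Derivation:
Fragment 1: offset=13 data="e" -> buffer=?????????????e -> prefix_len=0
Fragment 2: offset=0 data="RqczG" -> buffer=RqczG????????e -> prefix_len=5
Fragment 3: offset=10 data="umf" -> buffer=RqczG?????umfe -> prefix_len=5
Fragment 4: offset=5 data="ZjnZR" -> buffer=RqczGZjnZRumfe -> prefix_len=14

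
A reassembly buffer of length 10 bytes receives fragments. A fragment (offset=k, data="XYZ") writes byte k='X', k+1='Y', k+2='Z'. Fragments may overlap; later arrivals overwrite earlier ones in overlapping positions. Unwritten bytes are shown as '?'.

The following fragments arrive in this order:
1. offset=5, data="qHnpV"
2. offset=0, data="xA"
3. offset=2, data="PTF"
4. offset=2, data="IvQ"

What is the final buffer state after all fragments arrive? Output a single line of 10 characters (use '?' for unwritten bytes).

Answer: xAIvQqHnpV

Derivation:
Fragment 1: offset=5 data="qHnpV" -> buffer=?????qHnpV
Fragment 2: offset=0 data="xA" -> buffer=xA???qHnpV
Fragment 3: offset=2 data="PTF" -> buffer=xAPTFqHnpV
Fragment 4: offset=2 data="IvQ" -> buffer=xAIvQqHnpV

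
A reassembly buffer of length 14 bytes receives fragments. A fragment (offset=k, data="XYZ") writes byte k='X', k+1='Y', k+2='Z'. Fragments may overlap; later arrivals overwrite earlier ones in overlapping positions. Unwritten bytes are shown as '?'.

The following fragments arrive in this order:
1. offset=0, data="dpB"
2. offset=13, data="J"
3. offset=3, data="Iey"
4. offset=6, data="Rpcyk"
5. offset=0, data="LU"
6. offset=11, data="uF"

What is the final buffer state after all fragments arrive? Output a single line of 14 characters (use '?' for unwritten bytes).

Fragment 1: offset=0 data="dpB" -> buffer=dpB???????????
Fragment 2: offset=13 data="J" -> buffer=dpB??????????J
Fragment 3: offset=3 data="Iey" -> buffer=dpBIey???????J
Fragment 4: offset=6 data="Rpcyk" -> buffer=dpBIeyRpcyk??J
Fragment 5: offset=0 data="LU" -> buffer=LUBIeyRpcyk??J
Fragment 6: offset=11 data="uF" -> buffer=LUBIeyRpcykuFJ

Answer: LUBIeyRpcykuFJ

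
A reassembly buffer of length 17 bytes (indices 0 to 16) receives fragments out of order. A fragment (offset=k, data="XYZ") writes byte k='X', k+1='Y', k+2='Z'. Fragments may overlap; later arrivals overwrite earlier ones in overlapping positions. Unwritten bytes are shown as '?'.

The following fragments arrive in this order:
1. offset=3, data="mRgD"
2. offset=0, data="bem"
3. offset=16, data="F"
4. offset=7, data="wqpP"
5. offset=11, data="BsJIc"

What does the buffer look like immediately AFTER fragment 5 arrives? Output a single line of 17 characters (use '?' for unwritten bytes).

Answer: bemmRgDwqpPBsJIcF

Derivation:
Fragment 1: offset=3 data="mRgD" -> buffer=???mRgD??????????
Fragment 2: offset=0 data="bem" -> buffer=bemmRgD??????????
Fragment 3: offset=16 data="F" -> buffer=bemmRgD?????????F
Fragment 4: offset=7 data="wqpP" -> buffer=bemmRgDwqpP?????F
Fragment 5: offset=11 data="BsJIc" -> buffer=bemmRgDwqpPBsJIcF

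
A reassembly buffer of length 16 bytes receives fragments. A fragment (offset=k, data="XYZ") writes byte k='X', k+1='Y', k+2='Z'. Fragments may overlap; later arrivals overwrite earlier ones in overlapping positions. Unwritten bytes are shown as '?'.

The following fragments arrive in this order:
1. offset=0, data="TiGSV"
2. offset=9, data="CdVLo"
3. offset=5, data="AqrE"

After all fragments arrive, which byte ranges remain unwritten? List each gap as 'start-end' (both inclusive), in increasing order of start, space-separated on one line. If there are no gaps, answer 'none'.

Fragment 1: offset=0 len=5
Fragment 2: offset=9 len=5
Fragment 3: offset=5 len=4
Gaps: 14-15

Answer: 14-15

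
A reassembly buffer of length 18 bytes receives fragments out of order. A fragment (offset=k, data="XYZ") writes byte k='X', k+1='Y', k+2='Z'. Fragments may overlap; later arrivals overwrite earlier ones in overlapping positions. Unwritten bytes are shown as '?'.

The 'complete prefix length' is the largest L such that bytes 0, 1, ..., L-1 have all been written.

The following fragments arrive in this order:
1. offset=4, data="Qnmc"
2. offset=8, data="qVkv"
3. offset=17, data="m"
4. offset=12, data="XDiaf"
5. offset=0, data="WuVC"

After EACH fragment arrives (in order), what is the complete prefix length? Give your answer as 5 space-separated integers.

Fragment 1: offset=4 data="Qnmc" -> buffer=????Qnmc?????????? -> prefix_len=0
Fragment 2: offset=8 data="qVkv" -> buffer=????QnmcqVkv?????? -> prefix_len=0
Fragment 3: offset=17 data="m" -> buffer=????QnmcqVkv?????m -> prefix_len=0
Fragment 4: offset=12 data="XDiaf" -> buffer=????QnmcqVkvXDiafm -> prefix_len=0
Fragment 5: offset=0 data="WuVC" -> buffer=WuVCQnmcqVkvXDiafm -> prefix_len=18

Answer: 0 0 0 0 18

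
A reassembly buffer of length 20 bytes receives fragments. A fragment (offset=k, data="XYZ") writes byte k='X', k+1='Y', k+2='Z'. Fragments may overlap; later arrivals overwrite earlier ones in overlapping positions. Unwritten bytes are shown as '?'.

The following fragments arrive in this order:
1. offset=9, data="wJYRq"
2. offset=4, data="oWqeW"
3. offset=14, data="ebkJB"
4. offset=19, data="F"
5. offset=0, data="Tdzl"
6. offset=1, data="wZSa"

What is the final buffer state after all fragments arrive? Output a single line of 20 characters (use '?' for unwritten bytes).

Fragment 1: offset=9 data="wJYRq" -> buffer=?????????wJYRq??????
Fragment 2: offset=4 data="oWqeW" -> buffer=????oWqeWwJYRq??????
Fragment 3: offset=14 data="ebkJB" -> buffer=????oWqeWwJYRqebkJB?
Fragment 4: offset=19 data="F" -> buffer=????oWqeWwJYRqebkJBF
Fragment 5: offset=0 data="Tdzl" -> buffer=TdzloWqeWwJYRqebkJBF
Fragment 6: offset=1 data="wZSa" -> buffer=TwZSaWqeWwJYRqebkJBF

Answer: TwZSaWqeWwJYRqebkJBF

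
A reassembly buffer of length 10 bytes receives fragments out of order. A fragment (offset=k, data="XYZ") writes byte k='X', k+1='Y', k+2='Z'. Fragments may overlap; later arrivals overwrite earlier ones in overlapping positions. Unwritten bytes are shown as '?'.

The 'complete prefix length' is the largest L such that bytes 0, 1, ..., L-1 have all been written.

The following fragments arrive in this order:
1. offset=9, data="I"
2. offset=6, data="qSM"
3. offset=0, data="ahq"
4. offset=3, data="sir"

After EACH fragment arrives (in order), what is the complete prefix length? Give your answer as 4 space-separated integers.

Answer: 0 0 3 10

Derivation:
Fragment 1: offset=9 data="I" -> buffer=?????????I -> prefix_len=0
Fragment 2: offset=6 data="qSM" -> buffer=??????qSMI -> prefix_len=0
Fragment 3: offset=0 data="ahq" -> buffer=ahq???qSMI -> prefix_len=3
Fragment 4: offset=3 data="sir" -> buffer=ahqsirqSMI -> prefix_len=10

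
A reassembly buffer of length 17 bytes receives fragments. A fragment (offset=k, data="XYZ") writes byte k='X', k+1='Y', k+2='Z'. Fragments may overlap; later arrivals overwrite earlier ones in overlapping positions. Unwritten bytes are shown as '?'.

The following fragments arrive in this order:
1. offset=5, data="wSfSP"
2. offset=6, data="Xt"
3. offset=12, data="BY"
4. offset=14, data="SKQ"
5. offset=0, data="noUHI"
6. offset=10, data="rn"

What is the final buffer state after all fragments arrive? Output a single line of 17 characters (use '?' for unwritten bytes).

Fragment 1: offset=5 data="wSfSP" -> buffer=?????wSfSP???????
Fragment 2: offset=6 data="Xt" -> buffer=?????wXtSP???????
Fragment 3: offset=12 data="BY" -> buffer=?????wXtSP??BY???
Fragment 4: offset=14 data="SKQ" -> buffer=?????wXtSP??BYSKQ
Fragment 5: offset=0 data="noUHI" -> buffer=noUHIwXtSP??BYSKQ
Fragment 6: offset=10 data="rn" -> buffer=noUHIwXtSPrnBYSKQ

Answer: noUHIwXtSPrnBYSKQ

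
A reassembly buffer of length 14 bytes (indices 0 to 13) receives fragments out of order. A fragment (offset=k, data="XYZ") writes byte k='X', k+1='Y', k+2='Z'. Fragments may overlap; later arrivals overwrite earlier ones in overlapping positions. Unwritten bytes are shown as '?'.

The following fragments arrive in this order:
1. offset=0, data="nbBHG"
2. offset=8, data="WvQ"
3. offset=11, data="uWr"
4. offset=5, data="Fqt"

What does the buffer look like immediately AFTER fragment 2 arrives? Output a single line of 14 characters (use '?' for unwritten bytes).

Fragment 1: offset=0 data="nbBHG" -> buffer=nbBHG?????????
Fragment 2: offset=8 data="WvQ" -> buffer=nbBHG???WvQ???

Answer: nbBHG???WvQ???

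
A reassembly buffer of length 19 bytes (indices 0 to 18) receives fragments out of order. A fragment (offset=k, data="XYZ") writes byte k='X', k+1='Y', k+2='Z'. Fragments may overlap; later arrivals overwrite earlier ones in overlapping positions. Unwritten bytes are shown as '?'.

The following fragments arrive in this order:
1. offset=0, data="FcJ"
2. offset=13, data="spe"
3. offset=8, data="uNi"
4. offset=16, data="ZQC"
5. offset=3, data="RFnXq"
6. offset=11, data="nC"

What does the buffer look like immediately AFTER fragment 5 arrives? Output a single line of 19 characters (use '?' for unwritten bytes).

Answer: FcJRFnXquNi??speZQC

Derivation:
Fragment 1: offset=0 data="FcJ" -> buffer=FcJ????????????????
Fragment 2: offset=13 data="spe" -> buffer=FcJ??????????spe???
Fragment 3: offset=8 data="uNi" -> buffer=FcJ?????uNi??spe???
Fragment 4: offset=16 data="ZQC" -> buffer=FcJ?????uNi??speZQC
Fragment 5: offset=3 data="RFnXq" -> buffer=FcJRFnXquNi??speZQC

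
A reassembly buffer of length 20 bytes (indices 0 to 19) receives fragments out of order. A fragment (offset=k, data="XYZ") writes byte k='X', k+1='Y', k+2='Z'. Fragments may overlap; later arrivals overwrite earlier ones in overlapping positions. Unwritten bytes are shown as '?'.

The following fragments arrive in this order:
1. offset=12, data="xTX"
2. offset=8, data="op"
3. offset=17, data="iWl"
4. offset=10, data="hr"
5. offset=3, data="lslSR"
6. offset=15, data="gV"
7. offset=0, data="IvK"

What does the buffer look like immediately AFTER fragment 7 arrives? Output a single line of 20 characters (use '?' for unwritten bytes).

Fragment 1: offset=12 data="xTX" -> buffer=????????????xTX?????
Fragment 2: offset=8 data="op" -> buffer=????????op??xTX?????
Fragment 3: offset=17 data="iWl" -> buffer=????????op??xTX??iWl
Fragment 4: offset=10 data="hr" -> buffer=????????ophrxTX??iWl
Fragment 5: offset=3 data="lslSR" -> buffer=???lslSRophrxTX??iWl
Fragment 6: offset=15 data="gV" -> buffer=???lslSRophrxTXgViWl
Fragment 7: offset=0 data="IvK" -> buffer=IvKlslSRophrxTXgViWl

Answer: IvKlslSRophrxTXgViWl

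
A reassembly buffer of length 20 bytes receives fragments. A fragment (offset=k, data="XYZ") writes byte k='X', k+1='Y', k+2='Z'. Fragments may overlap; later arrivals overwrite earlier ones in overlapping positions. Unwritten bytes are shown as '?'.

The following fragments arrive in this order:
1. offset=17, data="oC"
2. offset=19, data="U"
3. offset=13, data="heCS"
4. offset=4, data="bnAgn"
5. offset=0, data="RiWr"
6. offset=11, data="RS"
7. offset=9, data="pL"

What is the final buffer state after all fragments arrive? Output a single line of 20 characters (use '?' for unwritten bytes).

Fragment 1: offset=17 data="oC" -> buffer=?????????????????oC?
Fragment 2: offset=19 data="U" -> buffer=?????????????????oCU
Fragment 3: offset=13 data="heCS" -> buffer=?????????????heCSoCU
Fragment 4: offset=4 data="bnAgn" -> buffer=????bnAgn????heCSoCU
Fragment 5: offset=0 data="RiWr" -> buffer=RiWrbnAgn????heCSoCU
Fragment 6: offset=11 data="RS" -> buffer=RiWrbnAgn??RSheCSoCU
Fragment 7: offset=9 data="pL" -> buffer=RiWrbnAgnpLRSheCSoCU

Answer: RiWrbnAgnpLRSheCSoCU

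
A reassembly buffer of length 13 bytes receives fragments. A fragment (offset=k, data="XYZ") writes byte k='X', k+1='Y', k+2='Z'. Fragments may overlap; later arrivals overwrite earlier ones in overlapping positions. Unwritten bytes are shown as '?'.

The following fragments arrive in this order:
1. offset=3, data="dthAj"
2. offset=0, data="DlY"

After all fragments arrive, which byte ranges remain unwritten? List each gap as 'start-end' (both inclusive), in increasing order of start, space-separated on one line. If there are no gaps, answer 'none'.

Answer: 8-12

Derivation:
Fragment 1: offset=3 len=5
Fragment 2: offset=0 len=3
Gaps: 8-12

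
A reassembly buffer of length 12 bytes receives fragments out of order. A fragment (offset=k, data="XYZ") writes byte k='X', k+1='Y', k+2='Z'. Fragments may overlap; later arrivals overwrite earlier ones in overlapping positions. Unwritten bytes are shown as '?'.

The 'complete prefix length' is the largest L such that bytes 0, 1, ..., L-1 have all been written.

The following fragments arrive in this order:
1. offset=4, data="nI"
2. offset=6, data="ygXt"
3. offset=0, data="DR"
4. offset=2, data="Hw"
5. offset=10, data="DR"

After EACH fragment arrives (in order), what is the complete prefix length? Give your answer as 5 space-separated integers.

Fragment 1: offset=4 data="nI" -> buffer=????nI?????? -> prefix_len=0
Fragment 2: offset=6 data="ygXt" -> buffer=????nIygXt?? -> prefix_len=0
Fragment 3: offset=0 data="DR" -> buffer=DR??nIygXt?? -> prefix_len=2
Fragment 4: offset=2 data="Hw" -> buffer=DRHwnIygXt?? -> prefix_len=10
Fragment 5: offset=10 data="DR" -> buffer=DRHwnIygXtDR -> prefix_len=12

Answer: 0 0 2 10 12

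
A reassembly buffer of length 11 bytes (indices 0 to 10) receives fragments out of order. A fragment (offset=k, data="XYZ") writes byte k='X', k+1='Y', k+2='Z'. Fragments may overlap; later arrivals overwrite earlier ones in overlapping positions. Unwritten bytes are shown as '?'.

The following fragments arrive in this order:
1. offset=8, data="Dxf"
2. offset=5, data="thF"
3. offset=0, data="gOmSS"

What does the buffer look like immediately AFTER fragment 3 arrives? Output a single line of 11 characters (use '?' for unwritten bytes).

Fragment 1: offset=8 data="Dxf" -> buffer=????????Dxf
Fragment 2: offset=5 data="thF" -> buffer=?????thFDxf
Fragment 3: offset=0 data="gOmSS" -> buffer=gOmSSthFDxf

Answer: gOmSSthFDxf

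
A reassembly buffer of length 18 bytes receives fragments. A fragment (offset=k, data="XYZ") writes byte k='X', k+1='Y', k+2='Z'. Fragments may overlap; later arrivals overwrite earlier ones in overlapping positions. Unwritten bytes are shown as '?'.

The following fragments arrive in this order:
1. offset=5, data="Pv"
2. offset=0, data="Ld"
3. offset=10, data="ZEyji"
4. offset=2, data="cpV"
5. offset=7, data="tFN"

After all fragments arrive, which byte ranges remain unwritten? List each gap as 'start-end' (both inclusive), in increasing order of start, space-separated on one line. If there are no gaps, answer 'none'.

Fragment 1: offset=5 len=2
Fragment 2: offset=0 len=2
Fragment 3: offset=10 len=5
Fragment 4: offset=2 len=3
Fragment 5: offset=7 len=3
Gaps: 15-17

Answer: 15-17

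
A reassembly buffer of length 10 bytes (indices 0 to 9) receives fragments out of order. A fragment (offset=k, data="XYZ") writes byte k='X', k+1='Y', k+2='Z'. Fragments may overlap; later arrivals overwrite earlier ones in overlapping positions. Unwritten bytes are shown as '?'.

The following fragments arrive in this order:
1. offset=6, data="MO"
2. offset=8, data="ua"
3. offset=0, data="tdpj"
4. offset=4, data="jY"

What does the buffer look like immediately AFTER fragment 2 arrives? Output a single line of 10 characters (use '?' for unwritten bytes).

Fragment 1: offset=6 data="MO" -> buffer=??????MO??
Fragment 2: offset=8 data="ua" -> buffer=??????MOua

Answer: ??????MOua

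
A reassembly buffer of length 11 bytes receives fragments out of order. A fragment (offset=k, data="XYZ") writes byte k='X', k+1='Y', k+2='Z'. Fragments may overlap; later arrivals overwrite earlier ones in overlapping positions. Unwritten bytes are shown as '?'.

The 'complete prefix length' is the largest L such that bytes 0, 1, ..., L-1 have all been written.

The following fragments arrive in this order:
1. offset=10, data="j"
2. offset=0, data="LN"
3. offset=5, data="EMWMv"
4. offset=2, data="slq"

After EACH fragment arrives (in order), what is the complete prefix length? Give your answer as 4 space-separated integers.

Fragment 1: offset=10 data="j" -> buffer=??????????j -> prefix_len=0
Fragment 2: offset=0 data="LN" -> buffer=LN????????j -> prefix_len=2
Fragment 3: offset=5 data="EMWMv" -> buffer=LN???EMWMvj -> prefix_len=2
Fragment 4: offset=2 data="slq" -> buffer=LNslqEMWMvj -> prefix_len=11

Answer: 0 2 2 11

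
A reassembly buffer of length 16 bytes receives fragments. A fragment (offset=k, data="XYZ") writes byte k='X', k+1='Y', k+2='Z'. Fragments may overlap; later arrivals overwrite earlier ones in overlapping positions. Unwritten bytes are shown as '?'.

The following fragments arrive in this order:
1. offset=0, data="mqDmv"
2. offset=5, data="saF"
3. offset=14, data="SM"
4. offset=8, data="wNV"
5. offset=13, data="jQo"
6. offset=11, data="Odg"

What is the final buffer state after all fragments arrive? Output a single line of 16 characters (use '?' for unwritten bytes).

Answer: mqDmvsaFwNVOdgQo

Derivation:
Fragment 1: offset=0 data="mqDmv" -> buffer=mqDmv???????????
Fragment 2: offset=5 data="saF" -> buffer=mqDmvsaF????????
Fragment 3: offset=14 data="SM" -> buffer=mqDmvsaF??????SM
Fragment 4: offset=8 data="wNV" -> buffer=mqDmvsaFwNV???SM
Fragment 5: offset=13 data="jQo" -> buffer=mqDmvsaFwNV??jQo
Fragment 6: offset=11 data="Odg" -> buffer=mqDmvsaFwNVOdgQo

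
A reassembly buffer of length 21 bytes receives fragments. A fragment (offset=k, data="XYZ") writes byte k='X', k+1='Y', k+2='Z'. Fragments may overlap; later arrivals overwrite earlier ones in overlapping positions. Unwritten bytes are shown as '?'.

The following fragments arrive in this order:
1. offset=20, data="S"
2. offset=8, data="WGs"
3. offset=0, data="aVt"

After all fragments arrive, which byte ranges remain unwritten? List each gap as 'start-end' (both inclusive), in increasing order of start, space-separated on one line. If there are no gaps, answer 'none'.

Fragment 1: offset=20 len=1
Fragment 2: offset=8 len=3
Fragment 3: offset=0 len=3
Gaps: 3-7 11-19

Answer: 3-7 11-19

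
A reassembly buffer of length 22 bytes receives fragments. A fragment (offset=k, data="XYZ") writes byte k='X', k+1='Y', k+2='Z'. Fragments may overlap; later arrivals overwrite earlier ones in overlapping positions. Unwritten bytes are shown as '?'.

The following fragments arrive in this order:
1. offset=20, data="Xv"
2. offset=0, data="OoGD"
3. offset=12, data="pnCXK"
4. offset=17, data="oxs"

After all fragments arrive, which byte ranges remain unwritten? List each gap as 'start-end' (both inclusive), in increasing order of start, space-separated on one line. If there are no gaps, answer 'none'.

Answer: 4-11

Derivation:
Fragment 1: offset=20 len=2
Fragment 2: offset=0 len=4
Fragment 3: offset=12 len=5
Fragment 4: offset=17 len=3
Gaps: 4-11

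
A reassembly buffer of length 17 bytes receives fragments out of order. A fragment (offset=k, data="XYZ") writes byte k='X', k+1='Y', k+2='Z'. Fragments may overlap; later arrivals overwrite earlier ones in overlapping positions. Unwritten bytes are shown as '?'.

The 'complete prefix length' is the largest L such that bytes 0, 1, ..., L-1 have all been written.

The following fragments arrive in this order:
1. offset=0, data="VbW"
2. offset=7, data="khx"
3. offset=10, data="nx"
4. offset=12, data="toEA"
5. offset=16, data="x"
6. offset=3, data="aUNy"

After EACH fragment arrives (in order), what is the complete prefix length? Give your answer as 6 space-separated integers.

Answer: 3 3 3 3 3 17

Derivation:
Fragment 1: offset=0 data="VbW" -> buffer=VbW?????????????? -> prefix_len=3
Fragment 2: offset=7 data="khx" -> buffer=VbW????khx??????? -> prefix_len=3
Fragment 3: offset=10 data="nx" -> buffer=VbW????khxnx????? -> prefix_len=3
Fragment 4: offset=12 data="toEA" -> buffer=VbW????khxnxtoEA? -> prefix_len=3
Fragment 5: offset=16 data="x" -> buffer=VbW????khxnxtoEAx -> prefix_len=3
Fragment 6: offset=3 data="aUNy" -> buffer=VbWaUNykhxnxtoEAx -> prefix_len=17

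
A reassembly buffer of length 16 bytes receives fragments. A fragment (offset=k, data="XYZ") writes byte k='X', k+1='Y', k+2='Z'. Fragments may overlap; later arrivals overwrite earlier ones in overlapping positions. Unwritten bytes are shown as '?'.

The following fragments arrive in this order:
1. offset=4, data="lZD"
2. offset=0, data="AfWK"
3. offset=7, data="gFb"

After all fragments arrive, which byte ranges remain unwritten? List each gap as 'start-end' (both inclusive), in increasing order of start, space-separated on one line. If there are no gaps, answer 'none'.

Answer: 10-15

Derivation:
Fragment 1: offset=4 len=3
Fragment 2: offset=0 len=4
Fragment 3: offset=7 len=3
Gaps: 10-15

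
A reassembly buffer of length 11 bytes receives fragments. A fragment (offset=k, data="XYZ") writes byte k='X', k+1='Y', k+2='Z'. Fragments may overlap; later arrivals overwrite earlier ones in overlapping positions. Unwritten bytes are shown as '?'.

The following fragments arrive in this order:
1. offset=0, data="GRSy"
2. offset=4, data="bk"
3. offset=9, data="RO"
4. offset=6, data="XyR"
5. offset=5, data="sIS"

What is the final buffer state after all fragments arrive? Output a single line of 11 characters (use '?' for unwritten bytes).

Answer: GRSybsISRRO

Derivation:
Fragment 1: offset=0 data="GRSy" -> buffer=GRSy???????
Fragment 2: offset=4 data="bk" -> buffer=GRSybk?????
Fragment 3: offset=9 data="RO" -> buffer=GRSybk???RO
Fragment 4: offset=6 data="XyR" -> buffer=GRSybkXyRRO
Fragment 5: offset=5 data="sIS" -> buffer=GRSybsISRRO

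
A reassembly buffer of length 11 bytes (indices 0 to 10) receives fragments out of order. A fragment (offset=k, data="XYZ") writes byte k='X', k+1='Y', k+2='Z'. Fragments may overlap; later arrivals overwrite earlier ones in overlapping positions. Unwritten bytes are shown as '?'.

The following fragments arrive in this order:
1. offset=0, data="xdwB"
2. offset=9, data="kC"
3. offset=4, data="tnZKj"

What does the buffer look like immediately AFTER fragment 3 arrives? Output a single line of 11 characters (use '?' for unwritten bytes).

Answer: xdwBtnZKjkC

Derivation:
Fragment 1: offset=0 data="xdwB" -> buffer=xdwB???????
Fragment 2: offset=9 data="kC" -> buffer=xdwB?????kC
Fragment 3: offset=4 data="tnZKj" -> buffer=xdwBtnZKjkC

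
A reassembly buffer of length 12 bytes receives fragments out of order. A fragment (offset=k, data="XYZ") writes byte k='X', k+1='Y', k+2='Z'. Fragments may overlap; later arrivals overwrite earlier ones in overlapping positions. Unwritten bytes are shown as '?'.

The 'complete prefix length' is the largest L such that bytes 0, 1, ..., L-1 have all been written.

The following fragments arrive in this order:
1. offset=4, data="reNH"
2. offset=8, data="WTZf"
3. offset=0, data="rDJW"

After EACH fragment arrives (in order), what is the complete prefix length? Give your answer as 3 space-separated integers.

Fragment 1: offset=4 data="reNH" -> buffer=????reNH???? -> prefix_len=0
Fragment 2: offset=8 data="WTZf" -> buffer=????reNHWTZf -> prefix_len=0
Fragment 3: offset=0 data="rDJW" -> buffer=rDJWreNHWTZf -> prefix_len=12

Answer: 0 0 12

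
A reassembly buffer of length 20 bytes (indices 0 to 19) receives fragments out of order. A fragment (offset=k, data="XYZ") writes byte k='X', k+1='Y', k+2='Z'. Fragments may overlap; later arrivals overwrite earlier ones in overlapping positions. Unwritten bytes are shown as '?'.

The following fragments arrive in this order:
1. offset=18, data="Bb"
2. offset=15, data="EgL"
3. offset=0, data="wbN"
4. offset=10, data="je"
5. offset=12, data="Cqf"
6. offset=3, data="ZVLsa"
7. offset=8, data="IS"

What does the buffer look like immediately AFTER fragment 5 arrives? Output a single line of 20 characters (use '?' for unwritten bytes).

Answer: wbN???????jeCqfEgLBb

Derivation:
Fragment 1: offset=18 data="Bb" -> buffer=??????????????????Bb
Fragment 2: offset=15 data="EgL" -> buffer=???????????????EgLBb
Fragment 3: offset=0 data="wbN" -> buffer=wbN????????????EgLBb
Fragment 4: offset=10 data="je" -> buffer=wbN???????je???EgLBb
Fragment 5: offset=12 data="Cqf" -> buffer=wbN???????jeCqfEgLBb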